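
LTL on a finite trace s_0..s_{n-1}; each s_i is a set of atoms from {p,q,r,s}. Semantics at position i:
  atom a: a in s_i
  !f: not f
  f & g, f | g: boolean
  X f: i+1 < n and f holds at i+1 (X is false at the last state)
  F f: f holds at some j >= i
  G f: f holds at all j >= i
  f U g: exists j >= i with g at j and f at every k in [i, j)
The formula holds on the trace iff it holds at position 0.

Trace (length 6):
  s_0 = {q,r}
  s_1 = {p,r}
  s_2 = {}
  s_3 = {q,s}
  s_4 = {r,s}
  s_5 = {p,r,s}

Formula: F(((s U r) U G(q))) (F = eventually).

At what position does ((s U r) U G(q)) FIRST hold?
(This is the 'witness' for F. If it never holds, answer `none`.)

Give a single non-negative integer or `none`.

Answer: none

Derivation:
s_0={q,r}: ((s U r) U G(q))=False (s U r)=True s=False r=True G(q)=False q=True
s_1={p,r}: ((s U r) U G(q))=False (s U r)=True s=False r=True G(q)=False q=False
s_2={}: ((s U r) U G(q))=False (s U r)=False s=False r=False G(q)=False q=False
s_3={q,s}: ((s U r) U G(q))=False (s U r)=True s=True r=False G(q)=False q=True
s_4={r,s}: ((s U r) U G(q))=False (s U r)=True s=True r=True G(q)=False q=False
s_5={p,r,s}: ((s U r) U G(q))=False (s U r)=True s=True r=True G(q)=False q=False
F(((s U r) U G(q))) does not hold (no witness exists).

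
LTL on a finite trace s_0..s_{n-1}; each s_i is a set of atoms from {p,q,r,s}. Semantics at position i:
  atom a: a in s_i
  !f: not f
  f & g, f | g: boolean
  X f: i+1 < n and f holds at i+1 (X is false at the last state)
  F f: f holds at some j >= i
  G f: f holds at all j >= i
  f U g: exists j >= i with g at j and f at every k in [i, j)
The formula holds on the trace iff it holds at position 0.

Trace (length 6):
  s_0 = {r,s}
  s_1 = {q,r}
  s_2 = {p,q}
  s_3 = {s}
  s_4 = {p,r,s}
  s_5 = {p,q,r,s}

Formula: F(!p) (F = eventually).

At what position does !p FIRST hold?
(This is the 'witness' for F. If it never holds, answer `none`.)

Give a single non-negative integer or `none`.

Answer: 0

Derivation:
s_0={r,s}: !p=True p=False
s_1={q,r}: !p=True p=False
s_2={p,q}: !p=False p=True
s_3={s}: !p=True p=False
s_4={p,r,s}: !p=False p=True
s_5={p,q,r,s}: !p=False p=True
F(!p) holds; first witness at position 0.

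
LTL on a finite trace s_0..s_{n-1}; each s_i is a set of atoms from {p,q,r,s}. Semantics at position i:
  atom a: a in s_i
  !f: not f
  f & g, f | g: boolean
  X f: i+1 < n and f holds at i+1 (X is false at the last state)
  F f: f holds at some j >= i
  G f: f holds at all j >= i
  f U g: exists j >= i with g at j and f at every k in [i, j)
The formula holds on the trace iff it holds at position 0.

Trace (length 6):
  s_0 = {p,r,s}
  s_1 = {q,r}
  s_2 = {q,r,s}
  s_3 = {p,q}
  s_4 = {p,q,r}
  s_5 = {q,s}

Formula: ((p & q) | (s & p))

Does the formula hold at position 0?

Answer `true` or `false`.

s_0={p,r,s}: ((p & q) | (s & p))=True (p & q)=False p=True q=False (s & p)=True s=True
s_1={q,r}: ((p & q) | (s & p))=False (p & q)=False p=False q=True (s & p)=False s=False
s_2={q,r,s}: ((p & q) | (s & p))=False (p & q)=False p=False q=True (s & p)=False s=True
s_3={p,q}: ((p & q) | (s & p))=True (p & q)=True p=True q=True (s & p)=False s=False
s_4={p,q,r}: ((p & q) | (s & p))=True (p & q)=True p=True q=True (s & p)=False s=False
s_5={q,s}: ((p & q) | (s & p))=False (p & q)=False p=False q=True (s & p)=False s=True

Answer: true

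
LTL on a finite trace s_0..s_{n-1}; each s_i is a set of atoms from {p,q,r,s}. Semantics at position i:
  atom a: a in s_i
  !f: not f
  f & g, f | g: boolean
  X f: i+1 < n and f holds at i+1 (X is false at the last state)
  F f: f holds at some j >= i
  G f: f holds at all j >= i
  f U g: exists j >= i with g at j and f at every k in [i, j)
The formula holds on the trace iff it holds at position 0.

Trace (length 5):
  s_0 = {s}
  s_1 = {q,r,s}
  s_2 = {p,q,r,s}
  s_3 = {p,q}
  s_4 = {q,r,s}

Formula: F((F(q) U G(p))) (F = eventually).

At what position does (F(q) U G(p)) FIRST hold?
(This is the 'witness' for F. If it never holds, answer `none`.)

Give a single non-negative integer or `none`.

Answer: none

Derivation:
s_0={s}: (F(q) U G(p))=False F(q)=True q=False G(p)=False p=False
s_1={q,r,s}: (F(q) U G(p))=False F(q)=True q=True G(p)=False p=False
s_2={p,q,r,s}: (F(q) U G(p))=False F(q)=True q=True G(p)=False p=True
s_3={p,q}: (F(q) U G(p))=False F(q)=True q=True G(p)=False p=True
s_4={q,r,s}: (F(q) U G(p))=False F(q)=True q=True G(p)=False p=False
F((F(q) U G(p))) does not hold (no witness exists).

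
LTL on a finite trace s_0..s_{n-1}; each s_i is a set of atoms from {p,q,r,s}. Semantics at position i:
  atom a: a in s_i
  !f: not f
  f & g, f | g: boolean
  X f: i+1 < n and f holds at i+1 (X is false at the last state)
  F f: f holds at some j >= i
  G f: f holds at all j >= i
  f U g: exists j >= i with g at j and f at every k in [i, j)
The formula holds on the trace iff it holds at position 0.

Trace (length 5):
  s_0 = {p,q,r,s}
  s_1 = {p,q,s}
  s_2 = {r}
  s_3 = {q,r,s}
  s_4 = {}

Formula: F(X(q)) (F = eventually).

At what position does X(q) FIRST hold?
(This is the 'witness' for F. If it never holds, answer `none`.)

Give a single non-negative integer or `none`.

s_0={p,q,r,s}: X(q)=True q=True
s_1={p,q,s}: X(q)=False q=True
s_2={r}: X(q)=True q=False
s_3={q,r,s}: X(q)=False q=True
s_4={}: X(q)=False q=False
F(X(q)) holds; first witness at position 0.

Answer: 0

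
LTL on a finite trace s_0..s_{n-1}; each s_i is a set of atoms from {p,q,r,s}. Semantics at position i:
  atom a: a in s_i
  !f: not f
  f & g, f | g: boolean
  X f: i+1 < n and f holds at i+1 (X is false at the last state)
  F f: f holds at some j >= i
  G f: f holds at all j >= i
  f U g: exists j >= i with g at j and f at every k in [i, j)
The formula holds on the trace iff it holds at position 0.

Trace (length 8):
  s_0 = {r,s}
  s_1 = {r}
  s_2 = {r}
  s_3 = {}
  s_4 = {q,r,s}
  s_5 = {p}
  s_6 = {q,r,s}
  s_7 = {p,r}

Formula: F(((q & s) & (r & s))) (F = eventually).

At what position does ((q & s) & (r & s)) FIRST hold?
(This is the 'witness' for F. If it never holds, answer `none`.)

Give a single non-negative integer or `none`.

s_0={r,s}: ((q & s) & (r & s))=False (q & s)=False q=False s=True (r & s)=True r=True
s_1={r}: ((q & s) & (r & s))=False (q & s)=False q=False s=False (r & s)=False r=True
s_2={r}: ((q & s) & (r & s))=False (q & s)=False q=False s=False (r & s)=False r=True
s_3={}: ((q & s) & (r & s))=False (q & s)=False q=False s=False (r & s)=False r=False
s_4={q,r,s}: ((q & s) & (r & s))=True (q & s)=True q=True s=True (r & s)=True r=True
s_5={p}: ((q & s) & (r & s))=False (q & s)=False q=False s=False (r & s)=False r=False
s_6={q,r,s}: ((q & s) & (r & s))=True (q & s)=True q=True s=True (r & s)=True r=True
s_7={p,r}: ((q & s) & (r & s))=False (q & s)=False q=False s=False (r & s)=False r=True
F(((q & s) & (r & s))) holds; first witness at position 4.

Answer: 4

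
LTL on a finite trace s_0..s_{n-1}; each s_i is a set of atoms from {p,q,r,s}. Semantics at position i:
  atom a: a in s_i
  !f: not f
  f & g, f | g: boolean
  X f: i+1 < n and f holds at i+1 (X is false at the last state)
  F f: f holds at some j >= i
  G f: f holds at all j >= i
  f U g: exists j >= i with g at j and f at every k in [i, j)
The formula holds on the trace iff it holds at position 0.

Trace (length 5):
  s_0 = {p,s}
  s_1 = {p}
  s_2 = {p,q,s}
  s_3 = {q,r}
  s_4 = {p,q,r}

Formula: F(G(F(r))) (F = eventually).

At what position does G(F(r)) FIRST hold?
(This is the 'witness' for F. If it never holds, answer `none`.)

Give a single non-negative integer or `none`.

s_0={p,s}: G(F(r))=True F(r)=True r=False
s_1={p}: G(F(r))=True F(r)=True r=False
s_2={p,q,s}: G(F(r))=True F(r)=True r=False
s_3={q,r}: G(F(r))=True F(r)=True r=True
s_4={p,q,r}: G(F(r))=True F(r)=True r=True
F(G(F(r))) holds; first witness at position 0.

Answer: 0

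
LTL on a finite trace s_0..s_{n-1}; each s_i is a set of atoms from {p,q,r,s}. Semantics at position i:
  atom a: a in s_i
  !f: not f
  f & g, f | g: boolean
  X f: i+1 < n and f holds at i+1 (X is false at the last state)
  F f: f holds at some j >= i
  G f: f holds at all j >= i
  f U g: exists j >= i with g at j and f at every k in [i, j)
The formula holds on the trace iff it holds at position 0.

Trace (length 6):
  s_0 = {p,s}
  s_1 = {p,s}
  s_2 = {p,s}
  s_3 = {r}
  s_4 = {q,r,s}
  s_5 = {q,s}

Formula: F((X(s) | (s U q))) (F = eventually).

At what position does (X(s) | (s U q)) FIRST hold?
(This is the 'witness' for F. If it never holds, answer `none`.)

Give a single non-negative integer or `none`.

s_0={p,s}: (X(s) | (s U q))=True X(s)=True s=True (s U q)=False q=False
s_1={p,s}: (X(s) | (s U q))=True X(s)=True s=True (s U q)=False q=False
s_2={p,s}: (X(s) | (s U q))=False X(s)=False s=True (s U q)=False q=False
s_3={r}: (X(s) | (s U q))=True X(s)=True s=False (s U q)=False q=False
s_4={q,r,s}: (X(s) | (s U q))=True X(s)=True s=True (s U q)=True q=True
s_5={q,s}: (X(s) | (s U q))=True X(s)=False s=True (s U q)=True q=True
F((X(s) | (s U q))) holds; first witness at position 0.

Answer: 0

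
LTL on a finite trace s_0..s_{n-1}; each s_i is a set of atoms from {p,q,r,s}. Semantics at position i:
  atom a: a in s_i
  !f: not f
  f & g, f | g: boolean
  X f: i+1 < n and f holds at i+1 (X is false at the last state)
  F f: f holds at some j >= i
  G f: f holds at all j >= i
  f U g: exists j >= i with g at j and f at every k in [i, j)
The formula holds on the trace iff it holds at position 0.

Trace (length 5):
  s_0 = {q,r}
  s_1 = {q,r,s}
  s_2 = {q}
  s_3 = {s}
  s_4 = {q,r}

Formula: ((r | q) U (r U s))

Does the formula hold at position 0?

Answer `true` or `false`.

s_0={q,r}: ((r | q) U (r U s))=True (r | q)=True r=True q=True (r U s)=True s=False
s_1={q,r,s}: ((r | q) U (r U s))=True (r | q)=True r=True q=True (r U s)=True s=True
s_2={q}: ((r | q) U (r U s))=True (r | q)=True r=False q=True (r U s)=False s=False
s_3={s}: ((r | q) U (r U s))=True (r | q)=False r=False q=False (r U s)=True s=True
s_4={q,r}: ((r | q) U (r U s))=False (r | q)=True r=True q=True (r U s)=False s=False

Answer: true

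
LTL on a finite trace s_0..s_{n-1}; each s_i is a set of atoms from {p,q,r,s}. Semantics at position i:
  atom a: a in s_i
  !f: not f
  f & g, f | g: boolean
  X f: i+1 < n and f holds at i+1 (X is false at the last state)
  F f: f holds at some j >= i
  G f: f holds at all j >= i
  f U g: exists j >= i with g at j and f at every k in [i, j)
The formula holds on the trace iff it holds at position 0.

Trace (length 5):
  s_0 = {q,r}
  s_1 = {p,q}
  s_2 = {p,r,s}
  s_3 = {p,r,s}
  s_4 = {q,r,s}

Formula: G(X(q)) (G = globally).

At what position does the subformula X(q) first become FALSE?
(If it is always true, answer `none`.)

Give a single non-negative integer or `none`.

Answer: 1

Derivation:
s_0={q,r}: X(q)=True q=True
s_1={p,q}: X(q)=False q=True
s_2={p,r,s}: X(q)=False q=False
s_3={p,r,s}: X(q)=True q=False
s_4={q,r,s}: X(q)=False q=True
G(X(q)) holds globally = False
First violation at position 1.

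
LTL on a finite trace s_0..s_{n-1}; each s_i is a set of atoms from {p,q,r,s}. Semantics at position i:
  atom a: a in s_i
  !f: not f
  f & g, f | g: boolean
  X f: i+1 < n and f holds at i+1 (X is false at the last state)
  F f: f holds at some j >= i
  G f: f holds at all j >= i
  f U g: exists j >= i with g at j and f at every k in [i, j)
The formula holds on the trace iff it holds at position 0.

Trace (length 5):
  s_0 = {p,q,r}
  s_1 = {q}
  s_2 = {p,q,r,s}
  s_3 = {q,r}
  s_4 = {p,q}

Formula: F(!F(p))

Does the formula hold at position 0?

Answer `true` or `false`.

s_0={p,q,r}: F(!F(p))=False !F(p)=False F(p)=True p=True
s_1={q}: F(!F(p))=False !F(p)=False F(p)=True p=False
s_2={p,q,r,s}: F(!F(p))=False !F(p)=False F(p)=True p=True
s_3={q,r}: F(!F(p))=False !F(p)=False F(p)=True p=False
s_4={p,q}: F(!F(p))=False !F(p)=False F(p)=True p=True

Answer: false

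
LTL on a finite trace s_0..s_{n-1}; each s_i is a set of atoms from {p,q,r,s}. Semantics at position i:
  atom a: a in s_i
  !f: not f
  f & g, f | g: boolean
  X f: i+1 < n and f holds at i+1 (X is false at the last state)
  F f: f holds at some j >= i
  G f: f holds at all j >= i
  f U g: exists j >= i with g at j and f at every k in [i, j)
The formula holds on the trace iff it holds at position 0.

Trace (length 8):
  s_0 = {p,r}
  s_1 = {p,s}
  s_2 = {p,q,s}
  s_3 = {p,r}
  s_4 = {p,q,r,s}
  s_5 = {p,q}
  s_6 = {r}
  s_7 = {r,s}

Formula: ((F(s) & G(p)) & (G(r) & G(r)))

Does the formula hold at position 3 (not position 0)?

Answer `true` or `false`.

Answer: false

Derivation:
s_0={p,r}: ((F(s) & G(p)) & (G(r) & G(r)))=False (F(s) & G(p))=False F(s)=True s=False G(p)=False p=True (G(r) & G(r))=False G(r)=False r=True
s_1={p,s}: ((F(s) & G(p)) & (G(r) & G(r)))=False (F(s) & G(p))=False F(s)=True s=True G(p)=False p=True (G(r) & G(r))=False G(r)=False r=False
s_2={p,q,s}: ((F(s) & G(p)) & (G(r) & G(r)))=False (F(s) & G(p))=False F(s)=True s=True G(p)=False p=True (G(r) & G(r))=False G(r)=False r=False
s_3={p,r}: ((F(s) & G(p)) & (G(r) & G(r)))=False (F(s) & G(p))=False F(s)=True s=False G(p)=False p=True (G(r) & G(r))=False G(r)=False r=True
s_4={p,q,r,s}: ((F(s) & G(p)) & (G(r) & G(r)))=False (F(s) & G(p))=False F(s)=True s=True G(p)=False p=True (G(r) & G(r))=False G(r)=False r=True
s_5={p,q}: ((F(s) & G(p)) & (G(r) & G(r)))=False (F(s) & G(p))=False F(s)=True s=False G(p)=False p=True (G(r) & G(r))=False G(r)=False r=False
s_6={r}: ((F(s) & G(p)) & (G(r) & G(r)))=False (F(s) & G(p))=False F(s)=True s=False G(p)=False p=False (G(r) & G(r))=True G(r)=True r=True
s_7={r,s}: ((F(s) & G(p)) & (G(r) & G(r)))=False (F(s) & G(p))=False F(s)=True s=True G(p)=False p=False (G(r) & G(r))=True G(r)=True r=True
Evaluating at position 3: result = False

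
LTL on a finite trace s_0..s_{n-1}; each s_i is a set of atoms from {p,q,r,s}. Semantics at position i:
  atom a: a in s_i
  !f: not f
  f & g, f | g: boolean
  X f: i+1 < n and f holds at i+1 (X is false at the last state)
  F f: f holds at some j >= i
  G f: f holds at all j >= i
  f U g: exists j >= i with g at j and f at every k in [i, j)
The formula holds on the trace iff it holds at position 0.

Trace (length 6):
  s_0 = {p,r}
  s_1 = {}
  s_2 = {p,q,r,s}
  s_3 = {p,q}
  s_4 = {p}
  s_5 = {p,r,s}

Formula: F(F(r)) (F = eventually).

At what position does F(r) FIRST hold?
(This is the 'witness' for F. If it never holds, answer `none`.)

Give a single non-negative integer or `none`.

s_0={p,r}: F(r)=True r=True
s_1={}: F(r)=True r=False
s_2={p,q,r,s}: F(r)=True r=True
s_3={p,q}: F(r)=True r=False
s_4={p}: F(r)=True r=False
s_5={p,r,s}: F(r)=True r=True
F(F(r)) holds; first witness at position 0.

Answer: 0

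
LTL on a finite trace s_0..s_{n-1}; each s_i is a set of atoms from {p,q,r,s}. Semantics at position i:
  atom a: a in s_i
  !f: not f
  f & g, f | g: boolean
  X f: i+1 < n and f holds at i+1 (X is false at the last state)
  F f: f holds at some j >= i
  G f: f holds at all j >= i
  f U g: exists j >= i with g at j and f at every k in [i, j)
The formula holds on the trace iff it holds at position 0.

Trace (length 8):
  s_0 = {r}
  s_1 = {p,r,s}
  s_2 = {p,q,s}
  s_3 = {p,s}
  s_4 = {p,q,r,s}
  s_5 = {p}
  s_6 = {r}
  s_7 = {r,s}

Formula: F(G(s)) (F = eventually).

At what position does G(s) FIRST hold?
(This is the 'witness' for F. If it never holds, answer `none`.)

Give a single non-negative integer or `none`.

Answer: 7

Derivation:
s_0={r}: G(s)=False s=False
s_1={p,r,s}: G(s)=False s=True
s_2={p,q,s}: G(s)=False s=True
s_3={p,s}: G(s)=False s=True
s_4={p,q,r,s}: G(s)=False s=True
s_5={p}: G(s)=False s=False
s_6={r}: G(s)=False s=False
s_7={r,s}: G(s)=True s=True
F(G(s)) holds; first witness at position 7.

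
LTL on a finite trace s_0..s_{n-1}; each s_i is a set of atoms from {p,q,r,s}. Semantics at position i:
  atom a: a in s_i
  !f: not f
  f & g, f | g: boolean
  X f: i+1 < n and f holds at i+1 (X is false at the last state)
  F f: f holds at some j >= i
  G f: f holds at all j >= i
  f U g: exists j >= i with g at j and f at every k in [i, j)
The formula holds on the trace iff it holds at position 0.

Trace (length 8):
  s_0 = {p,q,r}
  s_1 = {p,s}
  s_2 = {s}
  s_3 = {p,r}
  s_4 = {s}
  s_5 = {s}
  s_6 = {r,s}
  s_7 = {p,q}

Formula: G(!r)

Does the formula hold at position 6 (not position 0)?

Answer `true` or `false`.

s_0={p,q,r}: G(!r)=False !r=False r=True
s_1={p,s}: G(!r)=False !r=True r=False
s_2={s}: G(!r)=False !r=True r=False
s_3={p,r}: G(!r)=False !r=False r=True
s_4={s}: G(!r)=False !r=True r=False
s_5={s}: G(!r)=False !r=True r=False
s_6={r,s}: G(!r)=False !r=False r=True
s_7={p,q}: G(!r)=True !r=True r=False
Evaluating at position 6: result = False

Answer: false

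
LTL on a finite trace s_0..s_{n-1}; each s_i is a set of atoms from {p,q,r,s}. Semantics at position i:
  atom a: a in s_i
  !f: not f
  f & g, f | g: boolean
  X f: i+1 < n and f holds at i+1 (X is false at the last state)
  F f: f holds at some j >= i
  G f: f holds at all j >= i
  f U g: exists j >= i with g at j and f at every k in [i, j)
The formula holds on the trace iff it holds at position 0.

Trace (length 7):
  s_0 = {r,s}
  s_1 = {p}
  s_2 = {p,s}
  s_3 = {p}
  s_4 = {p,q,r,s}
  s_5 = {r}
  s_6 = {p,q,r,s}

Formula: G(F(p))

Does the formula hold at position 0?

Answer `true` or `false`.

Answer: true

Derivation:
s_0={r,s}: G(F(p))=True F(p)=True p=False
s_1={p}: G(F(p))=True F(p)=True p=True
s_2={p,s}: G(F(p))=True F(p)=True p=True
s_3={p}: G(F(p))=True F(p)=True p=True
s_4={p,q,r,s}: G(F(p))=True F(p)=True p=True
s_5={r}: G(F(p))=True F(p)=True p=False
s_6={p,q,r,s}: G(F(p))=True F(p)=True p=True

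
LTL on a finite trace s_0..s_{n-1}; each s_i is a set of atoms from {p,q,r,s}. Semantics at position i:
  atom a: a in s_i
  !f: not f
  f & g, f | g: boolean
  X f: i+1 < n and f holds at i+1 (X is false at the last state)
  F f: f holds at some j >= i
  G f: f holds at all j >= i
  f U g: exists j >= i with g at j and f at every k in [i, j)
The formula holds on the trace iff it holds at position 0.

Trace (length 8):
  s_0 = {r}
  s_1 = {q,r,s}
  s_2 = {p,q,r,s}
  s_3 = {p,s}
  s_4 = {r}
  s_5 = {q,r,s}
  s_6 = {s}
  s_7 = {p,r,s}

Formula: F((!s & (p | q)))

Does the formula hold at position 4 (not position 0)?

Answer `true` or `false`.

Answer: false

Derivation:
s_0={r}: F((!s & (p | q)))=False (!s & (p | q))=False !s=True s=False (p | q)=False p=False q=False
s_1={q,r,s}: F((!s & (p | q)))=False (!s & (p | q))=False !s=False s=True (p | q)=True p=False q=True
s_2={p,q,r,s}: F((!s & (p | q)))=False (!s & (p | q))=False !s=False s=True (p | q)=True p=True q=True
s_3={p,s}: F((!s & (p | q)))=False (!s & (p | q))=False !s=False s=True (p | q)=True p=True q=False
s_4={r}: F((!s & (p | q)))=False (!s & (p | q))=False !s=True s=False (p | q)=False p=False q=False
s_5={q,r,s}: F((!s & (p | q)))=False (!s & (p | q))=False !s=False s=True (p | q)=True p=False q=True
s_6={s}: F((!s & (p | q)))=False (!s & (p | q))=False !s=False s=True (p | q)=False p=False q=False
s_7={p,r,s}: F((!s & (p | q)))=False (!s & (p | q))=False !s=False s=True (p | q)=True p=True q=False
Evaluating at position 4: result = False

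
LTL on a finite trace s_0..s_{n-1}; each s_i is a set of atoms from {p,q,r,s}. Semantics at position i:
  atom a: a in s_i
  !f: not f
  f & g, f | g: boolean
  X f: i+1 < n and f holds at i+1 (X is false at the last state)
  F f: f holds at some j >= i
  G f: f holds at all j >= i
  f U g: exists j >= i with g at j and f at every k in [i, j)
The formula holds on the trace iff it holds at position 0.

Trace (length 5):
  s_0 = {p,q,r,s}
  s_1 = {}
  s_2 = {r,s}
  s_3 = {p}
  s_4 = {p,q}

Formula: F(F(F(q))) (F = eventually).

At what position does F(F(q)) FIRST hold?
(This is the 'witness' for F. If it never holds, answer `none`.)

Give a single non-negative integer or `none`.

Answer: 0

Derivation:
s_0={p,q,r,s}: F(F(q))=True F(q)=True q=True
s_1={}: F(F(q))=True F(q)=True q=False
s_2={r,s}: F(F(q))=True F(q)=True q=False
s_3={p}: F(F(q))=True F(q)=True q=False
s_4={p,q}: F(F(q))=True F(q)=True q=True
F(F(F(q))) holds; first witness at position 0.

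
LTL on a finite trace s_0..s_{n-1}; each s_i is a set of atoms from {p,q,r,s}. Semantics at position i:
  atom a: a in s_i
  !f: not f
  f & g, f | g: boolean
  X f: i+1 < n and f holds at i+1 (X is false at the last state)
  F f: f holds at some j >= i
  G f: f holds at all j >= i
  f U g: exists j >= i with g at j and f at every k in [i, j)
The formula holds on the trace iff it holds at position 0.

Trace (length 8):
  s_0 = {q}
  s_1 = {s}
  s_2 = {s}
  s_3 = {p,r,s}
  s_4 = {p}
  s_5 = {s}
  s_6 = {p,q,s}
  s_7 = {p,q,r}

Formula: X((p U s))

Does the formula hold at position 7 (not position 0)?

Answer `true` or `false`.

Answer: false

Derivation:
s_0={q}: X((p U s))=True (p U s)=False p=False s=False
s_1={s}: X((p U s))=True (p U s)=True p=False s=True
s_2={s}: X((p U s))=True (p U s)=True p=False s=True
s_3={p,r,s}: X((p U s))=True (p U s)=True p=True s=True
s_4={p}: X((p U s))=True (p U s)=True p=True s=False
s_5={s}: X((p U s))=True (p U s)=True p=False s=True
s_6={p,q,s}: X((p U s))=False (p U s)=True p=True s=True
s_7={p,q,r}: X((p U s))=False (p U s)=False p=True s=False
Evaluating at position 7: result = False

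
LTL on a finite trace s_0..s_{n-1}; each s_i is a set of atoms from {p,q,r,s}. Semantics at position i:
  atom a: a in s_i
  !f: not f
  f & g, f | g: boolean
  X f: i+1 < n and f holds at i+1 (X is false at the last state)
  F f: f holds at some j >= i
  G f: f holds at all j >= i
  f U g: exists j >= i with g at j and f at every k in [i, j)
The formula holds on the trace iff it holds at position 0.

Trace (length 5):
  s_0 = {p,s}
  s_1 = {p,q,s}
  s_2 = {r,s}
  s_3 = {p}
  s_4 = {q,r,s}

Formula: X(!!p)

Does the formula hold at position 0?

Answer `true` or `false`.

s_0={p,s}: X(!!p)=True !!p=True !p=False p=True
s_1={p,q,s}: X(!!p)=False !!p=True !p=False p=True
s_2={r,s}: X(!!p)=True !!p=False !p=True p=False
s_3={p}: X(!!p)=False !!p=True !p=False p=True
s_4={q,r,s}: X(!!p)=False !!p=False !p=True p=False

Answer: true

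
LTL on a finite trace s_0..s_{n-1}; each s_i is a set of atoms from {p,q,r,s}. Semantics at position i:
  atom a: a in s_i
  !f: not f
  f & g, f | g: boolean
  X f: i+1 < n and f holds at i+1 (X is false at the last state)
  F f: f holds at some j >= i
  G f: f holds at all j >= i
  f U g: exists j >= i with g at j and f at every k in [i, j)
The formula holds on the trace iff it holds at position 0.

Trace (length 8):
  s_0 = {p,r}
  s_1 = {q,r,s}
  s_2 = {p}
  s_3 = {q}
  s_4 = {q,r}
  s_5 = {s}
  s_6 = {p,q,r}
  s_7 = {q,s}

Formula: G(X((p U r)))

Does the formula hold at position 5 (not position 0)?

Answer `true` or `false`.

Answer: false

Derivation:
s_0={p,r}: G(X((p U r)))=False X((p U r))=True (p U r)=True p=True r=True
s_1={q,r,s}: G(X((p U r)))=False X((p U r))=False (p U r)=True p=False r=True
s_2={p}: G(X((p U r)))=False X((p U r))=False (p U r)=False p=True r=False
s_3={q}: G(X((p U r)))=False X((p U r))=True (p U r)=False p=False r=False
s_4={q,r}: G(X((p U r)))=False X((p U r))=False (p U r)=True p=False r=True
s_5={s}: G(X((p U r)))=False X((p U r))=True (p U r)=False p=False r=False
s_6={p,q,r}: G(X((p U r)))=False X((p U r))=False (p U r)=True p=True r=True
s_7={q,s}: G(X((p U r)))=False X((p U r))=False (p U r)=False p=False r=False
Evaluating at position 5: result = False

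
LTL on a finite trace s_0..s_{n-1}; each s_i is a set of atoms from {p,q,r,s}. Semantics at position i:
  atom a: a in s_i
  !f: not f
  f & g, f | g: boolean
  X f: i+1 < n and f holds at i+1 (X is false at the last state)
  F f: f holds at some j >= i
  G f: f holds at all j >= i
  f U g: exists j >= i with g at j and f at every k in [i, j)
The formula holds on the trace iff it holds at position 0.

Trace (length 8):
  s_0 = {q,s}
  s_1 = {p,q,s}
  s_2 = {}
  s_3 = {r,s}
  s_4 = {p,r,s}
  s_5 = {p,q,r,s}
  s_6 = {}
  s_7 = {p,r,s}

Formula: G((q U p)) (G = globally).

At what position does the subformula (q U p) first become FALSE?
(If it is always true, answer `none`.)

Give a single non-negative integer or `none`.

Answer: 2

Derivation:
s_0={q,s}: (q U p)=True q=True p=False
s_1={p,q,s}: (q U p)=True q=True p=True
s_2={}: (q U p)=False q=False p=False
s_3={r,s}: (q U p)=False q=False p=False
s_4={p,r,s}: (q U p)=True q=False p=True
s_5={p,q,r,s}: (q U p)=True q=True p=True
s_6={}: (q U p)=False q=False p=False
s_7={p,r,s}: (q U p)=True q=False p=True
G((q U p)) holds globally = False
First violation at position 2.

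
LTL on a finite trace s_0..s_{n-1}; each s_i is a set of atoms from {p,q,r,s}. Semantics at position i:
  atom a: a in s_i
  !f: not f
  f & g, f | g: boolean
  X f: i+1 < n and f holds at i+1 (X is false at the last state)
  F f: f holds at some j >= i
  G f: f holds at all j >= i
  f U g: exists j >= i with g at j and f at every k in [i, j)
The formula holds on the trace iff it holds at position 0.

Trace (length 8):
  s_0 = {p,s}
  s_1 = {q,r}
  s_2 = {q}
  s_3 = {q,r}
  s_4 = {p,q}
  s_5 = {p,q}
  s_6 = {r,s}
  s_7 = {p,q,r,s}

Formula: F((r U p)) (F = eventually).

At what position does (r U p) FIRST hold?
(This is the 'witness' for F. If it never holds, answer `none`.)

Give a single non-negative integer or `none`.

s_0={p,s}: (r U p)=True r=False p=True
s_1={q,r}: (r U p)=False r=True p=False
s_2={q}: (r U p)=False r=False p=False
s_3={q,r}: (r U p)=True r=True p=False
s_4={p,q}: (r U p)=True r=False p=True
s_5={p,q}: (r U p)=True r=False p=True
s_6={r,s}: (r U p)=True r=True p=False
s_7={p,q,r,s}: (r U p)=True r=True p=True
F((r U p)) holds; first witness at position 0.

Answer: 0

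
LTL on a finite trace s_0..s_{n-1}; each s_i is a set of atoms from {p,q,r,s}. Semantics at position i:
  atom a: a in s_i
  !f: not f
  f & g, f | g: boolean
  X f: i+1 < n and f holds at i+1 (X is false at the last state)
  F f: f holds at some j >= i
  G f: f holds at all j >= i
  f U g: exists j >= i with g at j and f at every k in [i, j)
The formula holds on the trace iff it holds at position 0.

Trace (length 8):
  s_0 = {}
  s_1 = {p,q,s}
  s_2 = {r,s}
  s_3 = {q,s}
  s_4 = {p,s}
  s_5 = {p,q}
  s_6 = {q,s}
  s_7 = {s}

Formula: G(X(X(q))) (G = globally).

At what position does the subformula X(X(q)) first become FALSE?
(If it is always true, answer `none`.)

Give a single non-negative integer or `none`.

s_0={}: X(X(q))=False X(q)=True q=False
s_1={p,q,s}: X(X(q))=True X(q)=False q=True
s_2={r,s}: X(X(q))=False X(q)=True q=False
s_3={q,s}: X(X(q))=True X(q)=False q=True
s_4={p,s}: X(X(q))=True X(q)=True q=False
s_5={p,q}: X(X(q))=False X(q)=True q=True
s_6={q,s}: X(X(q))=False X(q)=False q=True
s_7={s}: X(X(q))=False X(q)=False q=False
G(X(X(q))) holds globally = False
First violation at position 0.

Answer: 0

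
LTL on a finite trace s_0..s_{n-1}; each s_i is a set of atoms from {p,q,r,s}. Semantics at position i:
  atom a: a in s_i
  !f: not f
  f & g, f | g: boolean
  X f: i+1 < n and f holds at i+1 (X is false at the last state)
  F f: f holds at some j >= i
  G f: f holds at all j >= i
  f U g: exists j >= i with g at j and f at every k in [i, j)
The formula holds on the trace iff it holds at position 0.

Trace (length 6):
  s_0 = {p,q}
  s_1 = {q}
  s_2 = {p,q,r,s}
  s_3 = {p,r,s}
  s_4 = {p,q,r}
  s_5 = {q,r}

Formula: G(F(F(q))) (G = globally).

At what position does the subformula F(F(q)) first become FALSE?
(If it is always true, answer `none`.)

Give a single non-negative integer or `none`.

s_0={p,q}: F(F(q))=True F(q)=True q=True
s_1={q}: F(F(q))=True F(q)=True q=True
s_2={p,q,r,s}: F(F(q))=True F(q)=True q=True
s_3={p,r,s}: F(F(q))=True F(q)=True q=False
s_4={p,q,r}: F(F(q))=True F(q)=True q=True
s_5={q,r}: F(F(q))=True F(q)=True q=True
G(F(F(q))) holds globally = True
No violation — formula holds at every position.

Answer: none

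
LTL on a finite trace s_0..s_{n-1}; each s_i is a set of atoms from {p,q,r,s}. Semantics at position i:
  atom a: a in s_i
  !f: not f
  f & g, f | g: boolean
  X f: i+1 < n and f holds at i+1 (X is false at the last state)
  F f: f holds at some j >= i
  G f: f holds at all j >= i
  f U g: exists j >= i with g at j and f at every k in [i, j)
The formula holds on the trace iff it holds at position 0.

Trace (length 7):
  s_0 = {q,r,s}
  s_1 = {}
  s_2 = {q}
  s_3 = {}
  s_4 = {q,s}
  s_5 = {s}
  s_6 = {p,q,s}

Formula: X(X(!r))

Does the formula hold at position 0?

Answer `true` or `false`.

Answer: true

Derivation:
s_0={q,r,s}: X(X(!r))=True X(!r)=True !r=False r=True
s_1={}: X(X(!r))=True X(!r)=True !r=True r=False
s_2={q}: X(X(!r))=True X(!r)=True !r=True r=False
s_3={}: X(X(!r))=True X(!r)=True !r=True r=False
s_4={q,s}: X(X(!r))=True X(!r)=True !r=True r=False
s_5={s}: X(X(!r))=False X(!r)=True !r=True r=False
s_6={p,q,s}: X(X(!r))=False X(!r)=False !r=True r=False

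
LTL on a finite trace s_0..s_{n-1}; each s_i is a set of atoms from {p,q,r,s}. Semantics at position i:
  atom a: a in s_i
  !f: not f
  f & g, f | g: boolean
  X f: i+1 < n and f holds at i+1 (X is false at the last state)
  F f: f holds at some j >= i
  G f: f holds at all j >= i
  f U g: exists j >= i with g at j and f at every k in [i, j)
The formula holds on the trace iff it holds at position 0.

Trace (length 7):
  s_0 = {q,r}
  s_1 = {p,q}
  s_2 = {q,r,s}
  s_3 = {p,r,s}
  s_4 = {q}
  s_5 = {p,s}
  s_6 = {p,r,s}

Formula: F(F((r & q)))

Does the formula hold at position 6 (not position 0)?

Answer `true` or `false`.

Answer: false

Derivation:
s_0={q,r}: F(F((r & q)))=True F((r & q))=True (r & q)=True r=True q=True
s_1={p,q}: F(F((r & q)))=True F((r & q))=True (r & q)=False r=False q=True
s_2={q,r,s}: F(F((r & q)))=True F((r & q))=True (r & q)=True r=True q=True
s_3={p,r,s}: F(F((r & q)))=False F((r & q))=False (r & q)=False r=True q=False
s_4={q}: F(F((r & q)))=False F((r & q))=False (r & q)=False r=False q=True
s_5={p,s}: F(F((r & q)))=False F((r & q))=False (r & q)=False r=False q=False
s_6={p,r,s}: F(F((r & q)))=False F((r & q))=False (r & q)=False r=True q=False
Evaluating at position 6: result = False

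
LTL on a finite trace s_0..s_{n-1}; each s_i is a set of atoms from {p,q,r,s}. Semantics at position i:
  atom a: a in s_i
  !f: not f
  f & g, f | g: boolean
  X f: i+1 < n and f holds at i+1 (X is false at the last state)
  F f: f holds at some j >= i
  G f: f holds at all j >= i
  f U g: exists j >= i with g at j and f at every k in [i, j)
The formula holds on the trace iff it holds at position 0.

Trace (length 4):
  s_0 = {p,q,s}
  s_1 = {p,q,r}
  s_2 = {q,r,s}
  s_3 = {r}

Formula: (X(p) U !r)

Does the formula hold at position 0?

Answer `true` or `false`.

s_0={p,q,s}: (X(p) U !r)=True X(p)=True p=True !r=True r=False
s_1={p,q,r}: (X(p) U !r)=False X(p)=False p=True !r=False r=True
s_2={q,r,s}: (X(p) U !r)=False X(p)=False p=False !r=False r=True
s_3={r}: (X(p) U !r)=False X(p)=False p=False !r=False r=True

Answer: true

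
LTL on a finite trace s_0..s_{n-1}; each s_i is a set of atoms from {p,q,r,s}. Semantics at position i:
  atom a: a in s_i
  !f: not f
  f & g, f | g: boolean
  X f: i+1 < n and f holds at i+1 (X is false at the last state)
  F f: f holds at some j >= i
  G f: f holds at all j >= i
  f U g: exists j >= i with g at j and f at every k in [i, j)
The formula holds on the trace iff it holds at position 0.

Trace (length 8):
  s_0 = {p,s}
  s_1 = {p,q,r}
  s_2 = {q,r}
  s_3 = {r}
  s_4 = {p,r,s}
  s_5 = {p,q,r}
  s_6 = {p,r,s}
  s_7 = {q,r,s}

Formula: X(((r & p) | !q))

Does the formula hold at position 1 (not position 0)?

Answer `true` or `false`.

Answer: false

Derivation:
s_0={p,s}: X(((r & p) | !q))=True ((r & p) | !q)=True (r & p)=False r=False p=True !q=True q=False
s_1={p,q,r}: X(((r & p) | !q))=False ((r & p) | !q)=True (r & p)=True r=True p=True !q=False q=True
s_2={q,r}: X(((r & p) | !q))=True ((r & p) | !q)=False (r & p)=False r=True p=False !q=False q=True
s_3={r}: X(((r & p) | !q))=True ((r & p) | !q)=True (r & p)=False r=True p=False !q=True q=False
s_4={p,r,s}: X(((r & p) | !q))=True ((r & p) | !q)=True (r & p)=True r=True p=True !q=True q=False
s_5={p,q,r}: X(((r & p) | !q))=True ((r & p) | !q)=True (r & p)=True r=True p=True !q=False q=True
s_6={p,r,s}: X(((r & p) | !q))=False ((r & p) | !q)=True (r & p)=True r=True p=True !q=True q=False
s_7={q,r,s}: X(((r & p) | !q))=False ((r & p) | !q)=False (r & p)=False r=True p=False !q=False q=True
Evaluating at position 1: result = False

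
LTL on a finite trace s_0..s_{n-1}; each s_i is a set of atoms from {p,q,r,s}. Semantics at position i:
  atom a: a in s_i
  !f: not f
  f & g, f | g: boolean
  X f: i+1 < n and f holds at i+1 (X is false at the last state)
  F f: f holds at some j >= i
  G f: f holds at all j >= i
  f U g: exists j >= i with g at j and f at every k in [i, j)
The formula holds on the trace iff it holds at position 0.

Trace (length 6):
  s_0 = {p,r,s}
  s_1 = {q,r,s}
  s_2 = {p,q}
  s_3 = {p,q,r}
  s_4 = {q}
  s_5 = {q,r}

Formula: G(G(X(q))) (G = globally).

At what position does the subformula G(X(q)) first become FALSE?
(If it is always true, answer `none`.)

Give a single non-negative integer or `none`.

Answer: 0

Derivation:
s_0={p,r,s}: G(X(q))=False X(q)=True q=False
s_1={q,r,s}: G(X(q))=False X(q)=True q=True
s_2={p,q}: G(X(q))=False X(q)=True q=True
s_3={p,q,r}: G(X(q))=False X(q)=True q=True
s_4={q}: G(X(q))=False X(q)=True q=True
s_5={q,r}: G(X(q))=False X(q)=False q=True
G(G(X(q))) holds globally = False
First violation at position 0.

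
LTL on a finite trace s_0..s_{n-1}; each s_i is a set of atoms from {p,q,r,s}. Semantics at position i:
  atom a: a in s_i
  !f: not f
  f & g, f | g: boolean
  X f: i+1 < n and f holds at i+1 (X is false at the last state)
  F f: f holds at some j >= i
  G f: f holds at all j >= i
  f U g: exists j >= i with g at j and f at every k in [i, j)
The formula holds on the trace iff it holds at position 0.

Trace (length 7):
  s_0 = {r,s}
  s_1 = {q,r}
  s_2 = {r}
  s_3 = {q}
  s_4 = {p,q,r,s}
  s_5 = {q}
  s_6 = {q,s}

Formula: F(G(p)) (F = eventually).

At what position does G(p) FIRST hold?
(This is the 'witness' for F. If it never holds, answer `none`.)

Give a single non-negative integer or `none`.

Answer: none

Derivation:
s_0={r,s}: G(p)=False p=False
s_1={q,r}: G(p)=False p=False
s_2={r}: G(p)=False p=False
s_3={q}: G(p)=False p=False
s_4={p,q,r,s}: G(p)=False p=True
s_5={q}: G(p)=False p=False
s_6={q,s}: G(p)=False p=False
F(G(p)) does not hold (no witness exists).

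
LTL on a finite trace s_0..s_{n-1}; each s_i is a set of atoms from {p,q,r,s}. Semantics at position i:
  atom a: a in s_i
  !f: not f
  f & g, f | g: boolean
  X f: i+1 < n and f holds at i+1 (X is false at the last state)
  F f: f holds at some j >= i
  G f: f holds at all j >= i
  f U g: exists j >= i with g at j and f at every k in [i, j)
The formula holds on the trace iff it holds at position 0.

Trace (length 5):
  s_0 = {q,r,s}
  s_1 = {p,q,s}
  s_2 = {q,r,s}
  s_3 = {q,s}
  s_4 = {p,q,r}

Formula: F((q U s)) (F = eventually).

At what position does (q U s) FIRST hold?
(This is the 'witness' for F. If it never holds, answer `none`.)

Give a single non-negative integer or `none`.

Answer: 0

Derivation:
s_0={q,r,s}: (q U s)=True q=True s=True
s_1={p,q,s}: (q U s)=True q=True s=True
s_2={q,r,s}: (q U s)=True q=True s=True
s_3={q,s}: (q U s)=True q=True s=True
s_4={p,q,r}: (q U s)=False q=True s=False
F((q U s)) holds; first witness at position 0.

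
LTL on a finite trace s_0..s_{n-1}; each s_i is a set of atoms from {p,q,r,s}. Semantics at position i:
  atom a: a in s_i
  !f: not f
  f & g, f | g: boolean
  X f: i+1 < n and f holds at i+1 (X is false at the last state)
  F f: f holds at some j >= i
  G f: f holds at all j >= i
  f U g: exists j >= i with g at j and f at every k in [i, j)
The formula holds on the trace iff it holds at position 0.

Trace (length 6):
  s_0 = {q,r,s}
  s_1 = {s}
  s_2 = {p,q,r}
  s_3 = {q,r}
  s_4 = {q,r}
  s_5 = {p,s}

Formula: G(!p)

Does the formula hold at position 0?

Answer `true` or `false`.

s_0={q,r,s}: G(!p)=False !p=True p=False
s_1={s}: G(!p)=False !p=True p=False
s_2={p,q,r}: G(!p)=False !p=False p=True
s_3={q,r}: G(!p)=False !p=True p=False
s_4={q,r}: G(!p)=False !p=True p=False
s_5={p,s}: G(!p)=False !p=False p=True

Answer: false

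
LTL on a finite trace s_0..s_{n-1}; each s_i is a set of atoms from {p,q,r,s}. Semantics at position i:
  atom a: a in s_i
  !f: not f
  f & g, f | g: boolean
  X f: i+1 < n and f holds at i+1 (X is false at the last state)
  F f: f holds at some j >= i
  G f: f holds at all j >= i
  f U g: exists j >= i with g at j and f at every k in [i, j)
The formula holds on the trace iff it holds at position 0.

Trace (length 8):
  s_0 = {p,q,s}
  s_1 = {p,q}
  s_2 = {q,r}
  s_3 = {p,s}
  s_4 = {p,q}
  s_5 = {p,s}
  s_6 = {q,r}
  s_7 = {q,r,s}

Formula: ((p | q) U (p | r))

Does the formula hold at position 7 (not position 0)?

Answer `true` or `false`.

Answer: true

Derivation:
s_0={p,q,s}: ((p | q) U (p | r))=True (p | q)=True p=True q=True (p | r)=True r=False
s_1={p,q}: ((p | q) U (p | r))=True (p | q)=True p=True q=True (p | r)=True r=False
s_2={q,r}: ((p | q) U (p | r))=True (p | q)=True p=False q=True (p | r)=True r=True
s_3={p,s}: ((p | q) U (p | r))=True (p | q)=True p=True q=False (p | r)=True r=False
s_4={p,q}: ((p | q) U (p | r))=True (p | q)=True p=True q=True (p | r)=True r=False
s_5={p,s}: ((p | q) U (p | r))=True (p | q)=True p=True q=False (p | r)=True r=False
s_6={q,r}: ((p | q) U (p | r))=True (p | q)=True p=False q=True (p | r)=True r=True
s_7={q,r,s}: ((p | q) U (p | r))=True (p | q)=True p=False q=True (p | r)=True r=True
Evaluating at position 7: result = True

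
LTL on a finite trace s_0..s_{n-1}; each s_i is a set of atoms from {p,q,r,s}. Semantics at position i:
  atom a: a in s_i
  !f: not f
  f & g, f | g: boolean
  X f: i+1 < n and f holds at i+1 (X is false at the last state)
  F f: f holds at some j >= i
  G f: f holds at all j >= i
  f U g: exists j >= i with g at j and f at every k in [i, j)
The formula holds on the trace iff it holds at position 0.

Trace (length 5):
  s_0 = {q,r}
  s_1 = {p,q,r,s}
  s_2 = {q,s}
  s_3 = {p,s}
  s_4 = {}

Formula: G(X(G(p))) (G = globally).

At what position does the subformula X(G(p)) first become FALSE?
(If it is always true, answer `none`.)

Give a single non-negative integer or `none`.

Answer: 0

Derivation:
s_0={q,r}: X(G(p))=False G(p)=False p=False
s_1={p,q,r,s}: X(G(p))=False G(p)=False p=True
s_2={q,s}: X(G(p))=False G(p)=False p=False
s_3={p,s}: X(G(p))=False G(p)=False p=True
s_4={}: X(G(p))=False G(p)=False p=False
G(X(G(p))) holds globally = False
First violation at position 0.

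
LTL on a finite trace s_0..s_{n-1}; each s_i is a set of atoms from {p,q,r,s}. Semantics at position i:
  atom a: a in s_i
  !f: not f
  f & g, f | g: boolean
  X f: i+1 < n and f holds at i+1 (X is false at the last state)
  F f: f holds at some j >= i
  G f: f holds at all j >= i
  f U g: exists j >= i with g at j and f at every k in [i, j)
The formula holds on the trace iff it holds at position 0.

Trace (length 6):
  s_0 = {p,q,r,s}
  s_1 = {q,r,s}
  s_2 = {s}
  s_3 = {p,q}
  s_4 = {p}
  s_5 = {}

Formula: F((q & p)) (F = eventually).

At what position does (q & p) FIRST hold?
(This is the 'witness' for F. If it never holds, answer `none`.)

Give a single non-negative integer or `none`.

s_0={p,q,r,s}: (q & p)=True q=True p=True
s_1={q,r,s}: (q & p)=False q=True p=False
s_2={s}: (q & p)=False q=False p=False
s_3={p,q}: (q & p)=True q=True p=True
s_4={p}: (q & p)=False q=False p=True
s_5={}: (q & p)=False q=False p=False
F((q & p)) holds; first witness at position 0.

Answer: 0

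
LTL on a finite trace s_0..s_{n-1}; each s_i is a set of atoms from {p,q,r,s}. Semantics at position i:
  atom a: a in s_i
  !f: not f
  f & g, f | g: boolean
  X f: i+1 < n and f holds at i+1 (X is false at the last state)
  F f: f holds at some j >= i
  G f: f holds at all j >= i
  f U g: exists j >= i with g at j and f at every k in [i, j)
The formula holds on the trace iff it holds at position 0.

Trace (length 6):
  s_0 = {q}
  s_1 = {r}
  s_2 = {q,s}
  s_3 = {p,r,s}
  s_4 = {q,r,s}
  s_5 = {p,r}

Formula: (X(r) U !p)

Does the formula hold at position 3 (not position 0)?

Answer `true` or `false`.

s_0={q}: (X(r) U !p)=True X(r)=True r=False !p=True p=False
s_1={r}: (X(r) U !p)=True X(r)=False r=True !p=True p=False
s_2={q,s}: (X(r) U !p)=True X(r)=True r=False !p=True p=False
s_3={p,r,s}: (X(r) U !p)=True X(r)=True r=True !p=False p=True
s_4={q,r,s}: (X(r) U !p)=True X(r)=True r=True !p=True p=False
s_5={p,r}: (X(r) U !p)=False X(r)=False r=True !p=False p=True
Evaluating at position 3: result = True

Answer: true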